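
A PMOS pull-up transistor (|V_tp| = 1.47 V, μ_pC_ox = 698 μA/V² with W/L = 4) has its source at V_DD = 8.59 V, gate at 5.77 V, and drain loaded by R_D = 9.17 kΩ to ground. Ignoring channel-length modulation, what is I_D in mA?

V_SG = V_DD − V_G = 8.59 − 5.77 = 2.82 V, so V_ov = 2.82 − 1.47 = 1.35 V.
k_p = μ_pC_ox · (W/L) = 2.792 mA/V².
Assume saturation: I_D = ½ k_p V_ov² = 0.5 × 2.792 × 1.35² = 2.54 mA, giving V_SD = V_DD − I_D R_D = 8.59 − 2.54 × 9.17 = -14.7 V.
But -14.7 V < V_ov = 1.35 V, so the device is actually in triode.
In triode I_D = k_p[V_ov V_SD − ½ V_SD²] and I_D = (V_DD − V_SD)/R_D. Equating: 12.8 V_SD² − 35.56 V_SD + 8.59 = 0, giving V_SD = 0.267 V (the root below V_ov).
I_D = (8.59 − 0.267) / 9.17 = 0.908 mA.

I_D = 0.908 mA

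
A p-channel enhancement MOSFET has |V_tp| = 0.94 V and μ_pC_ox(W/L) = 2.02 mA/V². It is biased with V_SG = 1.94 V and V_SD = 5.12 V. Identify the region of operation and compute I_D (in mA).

Saturation; I_D = 1.01 mA

V_ov = V_SG − |V_tp| = 1.94 − 0.94 = 1 V.
Since V_SD = 5.12 V ≥ V_ov = 1 V, the device is in saturation.
I_D = ½ k_p V_ov² = 0.5 × 2.02 × 1² = 1.01 mA.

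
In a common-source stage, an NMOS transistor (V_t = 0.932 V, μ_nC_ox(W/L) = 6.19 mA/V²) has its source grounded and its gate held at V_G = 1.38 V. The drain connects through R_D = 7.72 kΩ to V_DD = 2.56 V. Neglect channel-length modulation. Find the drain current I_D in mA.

V_GS = V_G = 1.38 V, so V_ov = 1.38 − 0.932 = 0.448 V.
Assume saturation: I_D = ½ k_n V_ov² = 0.5 × 6.19 × 0.448² = 0.621 mA, giving V_DS = V_DD − I_D R_D = 2.56 − 0.621 × 7.72 = -2.24 V.
But -2.24 V < V_ov = 0.448 V, so the device is actually in triode.
In triode I_D = k_n[V_ov V_DS − ½ V_DS²] and I_D = (V_DD − V_DS)/R_D. Equating: 23.9 V_DS² − 22.41 V_DS + 2.56 = 0, giving V_DS = 0.133 V (the root below V_ov).
I_D = (2.56 − 0.133) / 7.72 = 0.314 mA.

I_D = 0.314 mA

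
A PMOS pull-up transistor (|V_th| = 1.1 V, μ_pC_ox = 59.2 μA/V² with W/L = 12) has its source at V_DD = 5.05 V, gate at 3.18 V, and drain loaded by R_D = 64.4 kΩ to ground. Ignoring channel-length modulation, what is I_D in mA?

I_D = 0.0760 mA

V_SG = V_DD − V_G = 5.05 − 3.18 = 1.87 V, so V_ov = 1.87 − 1.1 = 0.77 V.
k_p = μ_pC_ox · (W/L) = 0.7104 mA/V².
Assume saturation: I_D = ½ k_p V_ov² = 0.5 × 0.7104 × 0.77² = 0.211 mA, giving V_SD = V_DD − I_D R_D = 5.05 − 0.211 × 64.4 = -8.51 V.
But -8.51 V < V_ov = 0.77 V, so the device is actually in triode.
In triode I_D = k_p[V_ov V_SD − ½ V_SD²] and I_D = (V_DD − V_SD)/R_D. Equating: 22.9 V_SD² − 36.23 V_SD + 5.05 = 0, giving V_SD = 0.154 V (the root below V_ov).
I_D = (5.05 − 0.154) / 64.4 = 0.076 mA.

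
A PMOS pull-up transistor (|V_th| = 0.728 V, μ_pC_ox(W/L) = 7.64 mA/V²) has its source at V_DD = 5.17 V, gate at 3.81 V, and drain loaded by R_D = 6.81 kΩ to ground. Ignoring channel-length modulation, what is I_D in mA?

V_SG = V_DD − V_G = 5.17 − 3.81 = 1.36 V, so V_ov = 1.36 − 0.728 = 0.632 V.
Assume saturation: I_D = ½ k_p V_ov² = 0.5 × 7.64 × 0.632² = 1.53 mA, giving V_SD = V_DD − I_D R_D = 5.17 − 1.53 × 6.81 = -5.22 V.
But -5.22 V < V_ov = 0.632 V, so the device is actually in triode.
In triode I_D = k_p[V_ov V_SD − ½ V_SD²] and I_D = (V_DD − V_SD)/R_D. Equating: 26 V_SD² − 33.88 V_SD + 5.17 = 0, giving V_SD = 0.177 V (the root below V_ov).
I_D = (5.17 − 0.177) / 6.81 = 0.733 mA.

I_D = 0.733 mA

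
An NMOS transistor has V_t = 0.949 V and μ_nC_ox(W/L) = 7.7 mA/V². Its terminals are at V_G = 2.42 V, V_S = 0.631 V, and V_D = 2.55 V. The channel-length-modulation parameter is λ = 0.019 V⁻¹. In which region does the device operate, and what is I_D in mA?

V_GS = V_G − V_S = 2.42 − 0.631 = 1.79 V; V_DS = V_D − V_S = 2.55 − 0.631 = 1.92 V.
V_ov = V_GS − V_t = 1.79 − 0.949 = 0.84 V.
Since V_DS = 1.92 V ≥ V_ov = 0.84 V, the device is in saturation.
I_D = ½ k_n V_ov² (1 + λ V_DS) = 0.5 × 7.7 × 0.84² × (1 + 0.019 × 1.92) = 2.82 mA.

Saturation; I_D = 2.82 mA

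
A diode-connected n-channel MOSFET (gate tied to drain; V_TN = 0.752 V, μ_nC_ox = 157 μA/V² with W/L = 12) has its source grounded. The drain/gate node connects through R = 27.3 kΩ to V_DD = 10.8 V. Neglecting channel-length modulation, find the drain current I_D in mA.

I_D = 0.346 mA

With gate tied to drain, V_GS = V_DS ≥ V_GS − V_TN, so the device is in saturation.
k_n = μ_nC_ox · (W/L) = 1.884 mA/V².
KCL at the drain: ½ k_n (V_GS − V_TN)² = (V_DD − V_GS)/R.
Let x = V_GS − 0.752. Then 25.7 x² + x − 10.05 = 0, giving x = 0.606 V (positive root), so V_GS = 1.36 V.
I_D = (V_DD − V_GS)/R = (10.8 − 1.36) / 27.3 = 0.346 mA.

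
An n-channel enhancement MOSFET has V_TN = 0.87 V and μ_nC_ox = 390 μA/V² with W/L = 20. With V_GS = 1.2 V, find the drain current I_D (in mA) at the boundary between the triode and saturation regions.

I_D = 0.425 mA

At the boundary V_DS = V_ov = V_GS − V_TN = 1.2 − 0.87 = 0.33 V.
k_n = μ_nC_ox · (W/L) = 7.8 mA/V².
I_D = ½ k_n V_ov² = 0.5 × 7.8 × 0.33² = 0.425 mA.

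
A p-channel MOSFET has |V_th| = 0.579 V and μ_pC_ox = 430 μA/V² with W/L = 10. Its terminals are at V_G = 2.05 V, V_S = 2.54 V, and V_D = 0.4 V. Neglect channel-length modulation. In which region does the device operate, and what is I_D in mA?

Cutoff; I_D = 0 mA

V_SG = V_S − V_G = 2.54 − 2.05 = 0.49 V; V_SD = V_S − V_D = 2.54 − 0.4 = 2.14 V.
V_SG = 0.49 V < |V_th| = 0.579 V, so the transistor is in cutoff.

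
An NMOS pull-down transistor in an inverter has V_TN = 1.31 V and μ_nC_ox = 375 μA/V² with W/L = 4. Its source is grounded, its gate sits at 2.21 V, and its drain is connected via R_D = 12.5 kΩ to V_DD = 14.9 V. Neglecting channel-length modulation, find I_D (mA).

I_D = 0.607 mA

V_GS = V_G = 2.21 V, so V_ov = 2.21 − 1.31 = 0.9 V.
k_n = μ_nC_ox · (W/L) = 1.5 mA/V².
Assume saturation: I_D = ½ k_n V_ov² = 0.5 × 1.5 × 0.9² = 0.607 mA, giving V_DS = V_DD − I_D R_D = 14.9 − 0.607 × 12.5 = 7.31 V.
V_DS = 7.31 V ≥ V_ov = 0.9 V, confirming saturation.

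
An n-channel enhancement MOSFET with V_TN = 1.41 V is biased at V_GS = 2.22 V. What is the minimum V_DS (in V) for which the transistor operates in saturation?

V_DS,sat = 0.810 V

The boundary between triode and saturation is V_DS = V_GS − V_TN = V_ov.
V_ov = 2.22 − 1.41 = 0.81 V.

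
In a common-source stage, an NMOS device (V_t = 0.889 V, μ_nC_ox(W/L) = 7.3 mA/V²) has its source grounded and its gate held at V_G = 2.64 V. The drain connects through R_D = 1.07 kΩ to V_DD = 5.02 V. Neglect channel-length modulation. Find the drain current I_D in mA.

V_GS = V_G = 2.64 V, so V_ov = 2.64 − 0.889 = 1.75 V.
Assume saturation: I_D = ½ k_n V_ov² = 0.5 × 7.3 × 1.75² = 11.2 mA, giving V_DS = V_DD − I_D R_D = 5.02 − 11.2 × 1.07 = -6.95 V.
But -6.95 V < V_ov = 1.75 V, so the device is actually in triode.
In triode I_D = k_n[V_ov V_DS − ½ V_DS²] and I_D = (V_DD − V_DS)/R_D. Equating: 3.91 V_DS² − 14.68 V_DS + 5.02 = 0, giving V_DS = 0.381 V (the root below V_ov).
I_D = (5.02 − 0.381) / 1.07 = 4.34 mA.

I_D = 4.34 mA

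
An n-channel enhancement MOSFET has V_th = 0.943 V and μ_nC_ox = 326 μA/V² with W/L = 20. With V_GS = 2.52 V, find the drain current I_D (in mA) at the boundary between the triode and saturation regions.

At the boundary V_DS = V_ov = V_GS − V_th = 2.52 − 0.943 = 1.58 V.
k_n = μ_nC_ox · (W/L) = 6.52 mA/V².
I_D = ½ k_n V_ov² = 0.5 × 6.52 × 1.58² = 8.11 mA.

I_D = 8.11 mA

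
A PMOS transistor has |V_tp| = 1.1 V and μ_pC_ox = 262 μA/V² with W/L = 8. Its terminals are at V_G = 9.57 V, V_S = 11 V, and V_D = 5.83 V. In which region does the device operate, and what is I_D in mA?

V_SG = V_S − V_G = 11 − 9.57 = 1.43 V; V_SD = V_S − V_D = 11 − 5.83 = 5.17 V.
k_p = μ_pC_ox · (W/L) = 2.096 mA/V².
V_ov = V_SG − |V_tp| = 1.43 − 1.1 = 0.33 V.
Since V_SD = 5.17 V ≥ V_ov = 0.33 V, the device is in saturation.
I_D = ½ k_p V_ov² = 0.5 × 2.096 × 0.33² = 0.114 mA.

Saturation; I_D = 0.114 mA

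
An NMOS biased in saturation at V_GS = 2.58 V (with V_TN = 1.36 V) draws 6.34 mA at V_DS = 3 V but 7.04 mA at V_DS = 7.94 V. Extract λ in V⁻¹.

With V_GS fixed, I_D ∝ (1 + λ V_DS) in saturation, so I_D2/I_D1 = (1 + λ V_DS2)/(1 + λ V_DS1).
7.04/6.34 = 1.11 = (1 + 7.94 λ)/(1 + 3 λ).
Solving: λ (I_D1 V_DS2 − I_D2 V_DS1) = I_D2 − I_D1, so λ = (7.04 − 6.34) / (6.34 × 7.94 − 7.04 × 3) = 0.7 / 29.2 = 0.024 V⁻¹.

λ = 0.0240 V⁻¹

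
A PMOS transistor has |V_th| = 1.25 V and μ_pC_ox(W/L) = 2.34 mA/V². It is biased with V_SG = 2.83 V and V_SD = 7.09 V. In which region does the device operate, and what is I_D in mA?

Saturation; I_D = 2.92 mA

V_ov = V_SG − |V_th| = 2.83 − 1.25 = 1.58 V.
Since V_SD = 7.09 V ≥ V_ov = 1.58 V, the device is in saturation.
I_D = ½ k_p V_ov² = 0.5 × 2.34 × 1.58² = 2.92 mA.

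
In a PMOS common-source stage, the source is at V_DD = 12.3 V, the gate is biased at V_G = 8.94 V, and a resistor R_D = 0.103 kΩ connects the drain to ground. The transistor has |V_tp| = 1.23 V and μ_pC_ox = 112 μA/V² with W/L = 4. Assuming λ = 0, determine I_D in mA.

I_D = 1.02 mA

V_SG = V_DD − V_G = 12.3 − 8.94 = 3.36 V, so V_ov = 3.36 − 1.23 = 2.13 V.
k_p = μ_pC_ox · (W/L) = 0.448 mA/V².
Assume saturation: I_D = ½ k_p V_ov² = 0.5 × 0.448 × 2.13² = 1.02 mA, giving V_SD = V_DD − I_D R_D = 12.3 − 1.02 × 0.103 = 12.2 V.
V_SD = 12.2 V ≥ V_ov = 2.13 V, confirming saturation.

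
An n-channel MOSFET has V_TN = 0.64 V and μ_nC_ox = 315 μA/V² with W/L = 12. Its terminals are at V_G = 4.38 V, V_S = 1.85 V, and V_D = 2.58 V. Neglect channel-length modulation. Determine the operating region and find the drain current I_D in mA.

Triode; I_D = 4.21 mA

V_GS = V_G − V_S = 4.38 − 1.85 = 2.53 V; V_DS = V_D − V_S = 2.58 − 1.85 = 0.73 V.
k_n = μ_nC_ox · (W/L) = 3.78 mA/V².
V_ov = V_GS − V_TN = 2.53 − 0.64 = 1.89 V.
Since V_DS = 0.73 V < V_ov = 1.89 V, the device is in the triode region.
I_D = k_n [V_ov · V_DS − ½ V_DS²] = 3.78 × [1.89 × 0.73 − 0.5 × 0.73²] = 4.21 mA.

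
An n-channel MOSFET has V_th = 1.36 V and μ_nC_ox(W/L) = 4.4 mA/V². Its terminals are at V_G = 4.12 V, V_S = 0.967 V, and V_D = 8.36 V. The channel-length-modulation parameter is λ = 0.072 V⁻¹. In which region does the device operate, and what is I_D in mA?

V_GS = V_G − V_S = 4.12 − 0.967 = 3.15 V; V_DS = V_D − V_S = 8.36 − 0.967 = 7.39 V.
V_ov = V_GS − V_th = 3.15 − 1.36 = 1.79 V.
Since V_DS = 7.39 V ≥ V_ov = 1.79 V, the device is in saturation.
I_D = ½ k_n V_ov² (1 + λ V_DS) = 0.5 × 4.4 × 1.79² × (1 + 0.072 × 7.39) = 10.8 mA.

Saturation; I_D = 10.8 mA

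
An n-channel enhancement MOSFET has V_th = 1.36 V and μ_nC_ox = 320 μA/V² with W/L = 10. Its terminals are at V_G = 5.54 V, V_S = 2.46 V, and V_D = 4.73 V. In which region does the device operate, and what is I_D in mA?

V_GS = V_G − V_S = 5.54 − 2.46 = 3.08 V; V_DS = V_D − V_S = 4.73 − 2.46 = 2.27 V.
k_n = μ_nC_ox · (W/L) = 3.2 mA/V².
V_ov = V_GS − V_th = 3.08 − 1.36 = 1.72 V.
Since V_DS = 2.27 V ≥ V_ov = 1.72 V, the device is in saturation.
I_D = ½ k_n V_ov² = 0.5 × 3.2 × 1.72² = 4.73 mA.

Saturation; I_D = 4.73 mA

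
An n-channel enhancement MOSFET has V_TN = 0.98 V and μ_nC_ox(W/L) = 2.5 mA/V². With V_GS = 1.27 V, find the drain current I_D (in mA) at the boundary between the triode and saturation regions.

I_D = 0.105 mA

At the boundary V_DS = V_ov = V_GS − V_TN = 1.27 − 0.98 = 0.29 V.
I_D = ½ k_n V_ov² = 0.5 × 2.5 × 0.29² = 0.105 mA.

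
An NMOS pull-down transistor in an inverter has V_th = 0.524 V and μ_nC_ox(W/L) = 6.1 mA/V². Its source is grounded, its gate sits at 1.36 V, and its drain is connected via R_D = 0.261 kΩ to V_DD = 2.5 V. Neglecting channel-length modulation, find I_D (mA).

I_D = 2.13 mA

V_GS = V_G = 1.36 V, so V_ov = 1.36 − 0.524 = 0.836 V.
Assume saturation: I_D = ½ k_n V_ov² = 0.5 × 6.1 × 0.836² = 2.13 mA, giving V_DS = V_DD − I_D R_D = 2.5 − 2.13 × 0.261 = 1.94 V.
V_DS = 1.94 V ≥ V_ov = 0.836 V, confirming saturation.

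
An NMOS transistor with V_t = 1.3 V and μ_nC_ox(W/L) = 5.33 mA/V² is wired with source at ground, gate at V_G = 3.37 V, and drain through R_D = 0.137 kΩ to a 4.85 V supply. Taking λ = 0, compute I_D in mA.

V_GS = V_G = 3.37 V, so V_ov = 3.37 − 1.3 = 2.07 V.
Assume saturation: I_D = ½ k_n V_ov² = 0.5 × 5.33 × 2.07² = 11.4 mA, giving V_DS = V_DD − I_D R_D = 4.85 − 11.4 × 0.137 = 3.29 V.
V_DS = 3.29 V ≥ V_ov = 2.07 V, confirming saturation.

I_D = 11.4 mA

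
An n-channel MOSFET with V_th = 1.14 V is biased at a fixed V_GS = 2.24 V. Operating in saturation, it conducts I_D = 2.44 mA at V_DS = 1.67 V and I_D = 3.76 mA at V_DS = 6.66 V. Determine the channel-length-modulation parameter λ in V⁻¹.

With V_GS fixed, I_D ∝ (1 + λ V_DS) in saturation, so I_D2/I_D1 = (1 + λ V_DS2)/(1 + λ V_DS1).
3.76/2.44 = 1.541 = (1 + 6.66 λ)/(1 + 1.67 λ).
Solving: λ (I_D1 V_DS2 − I_D2 V_DS1) = I_D2 − I_D1, so λ = (3.76 − 2.44) / (2.44 × 6.66 − 3.76 × 1.67) = 1.32 / 9.97 = 0.132 V⁻¹.

λ = 0.132 V⁻¹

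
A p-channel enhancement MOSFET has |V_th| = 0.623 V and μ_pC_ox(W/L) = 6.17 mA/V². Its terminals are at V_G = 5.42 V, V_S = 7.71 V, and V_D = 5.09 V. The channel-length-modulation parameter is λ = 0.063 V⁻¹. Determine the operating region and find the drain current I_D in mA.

Saturation; I_D = 9.99 mA

V_SG = V_S − V_G = 7.71 − 5.42 = 2.29 V; V_SD = V_S − V_D = 7.71 − 5.09 = 2.62 V.
V_ov = V_SG − |V_th| = 2.29 − 0.623 = 1.67 V.
Since V_SD = 2.62 V ≥ V_ov = 1.67 V, the device is in saturation.
I_D = ½ k_p V_ov² (1 + λ V_SD) = 0.5 × 6.17 × 1.67² × (1 + 0.063 × 2.62) = 9.99 mA.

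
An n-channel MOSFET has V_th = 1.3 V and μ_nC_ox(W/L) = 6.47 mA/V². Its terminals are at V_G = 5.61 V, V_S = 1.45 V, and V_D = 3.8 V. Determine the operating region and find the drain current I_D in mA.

Triode; I_D = 25.6 mA

V_GS = V_G − V_S = 5.61 − 1.45 = 4.16 V; V_DS = V_D − V_S = 3.8 − 1.45 = 2.35 V.
V_ov = V_GS − V_th = 4.16 − 1.3 = 2.86 V.
Since V_DS = 2.35 V < V_ov = 2.86 V, the device is in the triode region.
I_D = k_n [V_ov · V_DS − ½ V_DS²] = 6.47 × [2.86 × 2.35 − 0.5 × 2.35²] = 25.6 mA.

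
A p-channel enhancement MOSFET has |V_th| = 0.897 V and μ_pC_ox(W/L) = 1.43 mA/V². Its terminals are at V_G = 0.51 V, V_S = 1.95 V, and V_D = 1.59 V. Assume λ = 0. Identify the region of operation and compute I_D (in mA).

V_SG = V_S − V_G = 1.95 − 0.51 = 1.44 V; V_SD = V_S − V_D = 1.95 − 1.59 = 0.36 V.
V_ov = V_SG − |V_th| = 1.44 − 0.897 = 0.543 V.
Since V_SD = 0.36 V < V_ov = 0.543 V, the device is in the triode region.
I_D = k_p [V_ov · V_SD − ½ V_SD²] = 1.43 × [0.543 × 0.36 − 0.5 × 0.36²] = 0.187 mA.

Triode; I_D = 0.187 mA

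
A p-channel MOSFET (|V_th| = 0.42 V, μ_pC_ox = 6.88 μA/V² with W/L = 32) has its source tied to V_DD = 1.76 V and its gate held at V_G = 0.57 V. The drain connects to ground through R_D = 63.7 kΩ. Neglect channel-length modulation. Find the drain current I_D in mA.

I_D = 0.0250 mA

V_SG = V_DD − V_G = 1.76 − 0.57 = 1.19 V, so V_ov = 1.19 − 0.42 = 0.77 V.
k_p = μ_pC_ox · (W/L) = 0.2202 mA/V².
Assume saturation: I_D = ½ k_p V_ov² = 0.5 × 0.2202 × 0.77² = 0.0653 mA, giving V_SD = V_DD − I_D R_D = 1.76 − 0.0653 × 63.7 = -2.4 V.
But -2.4 V < V_ov = 0.77 V, so the device is actually in triode.
In triode I_D = k_p[V_ov V_SD − ½ V_SD²] and I_D = (V_DD − V_SD)/R_D. Equating: 7.01 V_SD² − 11.8 V_SD + 1.76 = 0, giving V_SD = 0.165 V (the root below V_ov).
I_D = (1.76 − 0.165) / 63.7 = 0.025 mA.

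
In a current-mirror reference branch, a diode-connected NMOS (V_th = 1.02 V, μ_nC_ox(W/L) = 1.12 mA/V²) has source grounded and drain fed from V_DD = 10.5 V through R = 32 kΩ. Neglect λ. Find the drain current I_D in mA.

I_D = 0.274 mA

With gate tied to drain, V_GS = V_DS ≥ V_GS − V_th, so the device is in saturation.
KCL at the drain: ½ k_n (V_GS − V_th)² = (V_DD − V_GS)/R.
Let x = V_GS − 1.02. Then 17.9 x² + x − 9.48 = 0, giving x = 0.7 V (positive root), so V_GS = 1.72 V.
I_D = (V_DD − V_GS)/R = (10.5 − 1.72) / 32 = 0.274 mA.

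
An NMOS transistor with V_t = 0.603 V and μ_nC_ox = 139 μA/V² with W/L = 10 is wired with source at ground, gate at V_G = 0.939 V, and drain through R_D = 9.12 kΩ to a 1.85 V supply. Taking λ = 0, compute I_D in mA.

I_D = 0.0785 mA

V_GS = V_G = 0.939 V, so V_ov = 0.939 − 0.603 = 0.336 V.
k_n = μ_nC_ox · (W/L) = 1.39 mA/V².
Assume saturation: I_D = ½ k_n V_ov² = 0.5 × 1.39 × 0.336² = 0.0785 mA, giving V_DS = V_DD − I_D R_D = 1.85 − 0.0785 × 9.12 = 1.13 V.
V_DS = 1.13 V ≥ V_ov = 0.336 V, confirming saturation.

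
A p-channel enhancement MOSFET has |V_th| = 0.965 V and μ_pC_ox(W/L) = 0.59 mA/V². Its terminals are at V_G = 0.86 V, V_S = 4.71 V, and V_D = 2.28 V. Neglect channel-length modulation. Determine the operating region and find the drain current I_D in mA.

Triode; I_D = 2.39 mA

V_SG = V_S − V_G = 4.71 − 0.86 = 3.85 V; V_SD = V_S − V_D = 4.71 − 2.28 = 2.43 V.
V_ov = V_SG − |V_th| = 3.85 − 0.965 = 2.89 V.
Since V_SD = 2.43 V < V_ov = 2.89 V, the device is in the triode region.
I_D = k_p [V_ov · V_SD − ½ V_SD²] = 0.59 × [2.89 × 2.43 − 0.5 × 2.43²] = 2.39 mA.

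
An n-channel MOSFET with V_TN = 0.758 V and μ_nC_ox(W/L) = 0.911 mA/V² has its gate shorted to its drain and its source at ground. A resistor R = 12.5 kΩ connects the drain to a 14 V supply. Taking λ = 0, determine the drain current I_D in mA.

With gate tied to drain, V_GS = V_DS ≥ V_GS − V_TN, so the device is in saturation.
KCL at the drain: ½ k_n (V_GS − V_TN)² = (V_DD − V_GS)/R.
Let x = V_GS − 0.758. Then 5.69 x² + x − 13.24 = 0, giving x = 1.44 V (positive root), so V_GS = 2.2 V.
I_D = (V_DD − V_GS)/R = (14 − 2.2) / 12.5 = 0.944 mA.

I_D = 0.944 mA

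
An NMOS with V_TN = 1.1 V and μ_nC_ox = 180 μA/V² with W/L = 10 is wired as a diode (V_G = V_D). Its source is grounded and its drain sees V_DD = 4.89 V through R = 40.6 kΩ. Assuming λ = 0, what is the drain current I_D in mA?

With gate tied to drain, V_GS = V_DS ≥ V_GS − V_TN, so the device is in saturation.
k_n = μ_nC_ox · (W/L) = 1.8 mA/V².
KCL at the drain: ½ k_n (V_GS − V_TN)² = (V_DD − V_GS)/R.
Let x = V_GS − 1.1. Then 36.5 x² + x − 3.79 = 0, giving x = 0.309 V (positive root), so V_GS = 1.41 V.
I_D = (V_DD − V_GS)/R = (4.89 − 1.41) / 40.6 = 0.0857 mA.

I_D = 0.0857 mA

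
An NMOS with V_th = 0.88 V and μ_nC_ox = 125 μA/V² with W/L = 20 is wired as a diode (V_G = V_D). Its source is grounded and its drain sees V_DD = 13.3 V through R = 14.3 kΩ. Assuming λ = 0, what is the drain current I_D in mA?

I_D = 0.812 mA

With gate tied to drain, V_GS = V_DS ≥ V_GS − V_th, so the device is in saturation.
k_n = μ_nC_ox · (W/L) = 2.5 mA/V².
KCL at the drain: ½ k_n (V_GS − V_th)² = (V_DD − V_GS)/R.
Let x = V_GS − 0.88. Then 17.9 x² + x − 12.42 = 0, giving x = 0.806 V (positive root), so V_GS = 1.69 V.
I_D = (V_DD − V_GS)/R = (13.3 − 1.69) / 14.3 = 0.812 mA.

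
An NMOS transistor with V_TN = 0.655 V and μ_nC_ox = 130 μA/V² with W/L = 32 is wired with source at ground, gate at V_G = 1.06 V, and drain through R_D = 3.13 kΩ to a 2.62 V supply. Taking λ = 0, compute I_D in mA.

I_D = 0.341 mA

V_GS = V_G = 1.06 V, so V_ov = 1.06 − 0.655 = 0.405 V.
k_n = μ_nC_ox · (W/L) = 4.16 mA/V².
Assume saturation: I_D = ½ k_n V_ov² = 0.5 × 4.16 × 0.405² = 0.341 mA, giving V_DS = V_DD − I_D R_D = 2.62 − 0.341 × 3.13 = 1.55 V.
V_DS = 1.55 V ≥ V_ov = 0.405 V, confirming saturation.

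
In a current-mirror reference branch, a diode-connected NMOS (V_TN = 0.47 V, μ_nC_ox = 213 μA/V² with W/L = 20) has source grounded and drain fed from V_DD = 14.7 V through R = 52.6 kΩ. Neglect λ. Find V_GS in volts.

With gate tied to drain, V_GS = V_DS ≥ V_GS − V_TN, so the device is in saturation.
k_n = μ_nC_ox · (W/L) = 4.26 mA/V².
KCL at the drain: ½ k_n (V_GS − V_TN)² = (V_DD − V_GS)/R.
Let x = V_GS − 0.47. Then 112 x² + x − 14.23 = 0, giving x = 0.352 V (positive root), so V_GS = 0.822 V.
I_D = (V_DD − V_GS)/R = (14.7 − 0.822) / 52.6 = 0.264 mA.

V_GS = 0.822 V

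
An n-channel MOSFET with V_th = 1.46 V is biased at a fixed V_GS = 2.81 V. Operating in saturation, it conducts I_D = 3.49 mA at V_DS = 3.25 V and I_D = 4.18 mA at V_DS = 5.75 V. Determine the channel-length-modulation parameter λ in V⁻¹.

With V_GS fixed, I_D ∝ (1 + λ V_DS) in saturation, so I_D2/I_D1 = (1 + λ V_DS2)/(1 + λ V_DS1).
4.18/3.49 = 1.198 = (1 + 5.75 λ)/(1 + 3.25 λ).
Solving: λ (I_D1 V_DS2 − I_D2 V_DS1) = I_D2 − I_D1, so λ = (4.18 − 3.49) / (3.49 × 5.75 − 4.18 × 3.25) = 0.69 / 6.48 = 0.106 V⁻¹.

λ = 0.106 V⁻¹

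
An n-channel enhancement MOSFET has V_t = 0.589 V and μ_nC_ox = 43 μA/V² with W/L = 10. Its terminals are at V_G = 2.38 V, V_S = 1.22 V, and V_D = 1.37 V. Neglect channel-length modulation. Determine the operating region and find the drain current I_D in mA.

Triode; I_D = 0.0320 mA

V_GS = V_G − V_S = 2.38 − 1.22 = 1.16 V; V_DS = V_D − V_S = 1.37 − 1.22 = 0.15 V.
k_n = μ_nC_ox · (W/L) = 0.43 mA/V².
V_ov = V_GS − V_t = 1.16 − 0.589 = 0.571 V.
Since V_DS = 0.15 V < V_ov = 0.571 V, the device is in the triode region.
I_D = k_n [V_ov · V_DS − ½ V_DS²] = 0.43 × [0.571 × 0.15 − 0.5 × 0.15²] = 0.032 mA.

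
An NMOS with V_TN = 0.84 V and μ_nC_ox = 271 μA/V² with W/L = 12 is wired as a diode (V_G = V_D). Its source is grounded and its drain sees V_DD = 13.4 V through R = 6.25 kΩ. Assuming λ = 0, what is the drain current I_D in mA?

I_D = 1.84 mA

With gate tied to drain, V_GS = V_DS ≥ V_GS − V_TN, so the device is in saturation.
k_n = μ_nC_ox · (W/L) = 3.252 mA/V².
KCL at the drain: ½ k_n (V_GS − V_TN)² = (V_DD − V_GS)/R.
Let x = V_GS − 0.84. Then 10.2 x² + x − 12.56 = 0, giving x = 1.06 V (positive root), so V_GS = 1.9 V.
I_D = (V_DD − V_GS)/R = (13.4 − 1.9) / 6.25 = 1.84 mA.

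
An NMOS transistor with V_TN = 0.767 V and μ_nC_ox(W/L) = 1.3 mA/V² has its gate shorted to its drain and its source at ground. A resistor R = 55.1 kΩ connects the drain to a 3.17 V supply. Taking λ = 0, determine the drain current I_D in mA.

I_D = 0.0392 mA

With gate tied to drain, V_GS = V_DS ≥ V_GS − V_TN, so the device is in saturation.
KCL at the drain: ½ k_n (V_GS − V_TN)² = (V_DD − V_GS)/R.
Let x = V_GS − 0.767. Then 35.8 x² + x − 2.403 = 0, giving x = 0.245 V (positive root), so V_GS = 1.01 V.
I_D = (V_DD − V_GS)/R = (3.17 − 1.01) / 55.1 = 0.0392 mA.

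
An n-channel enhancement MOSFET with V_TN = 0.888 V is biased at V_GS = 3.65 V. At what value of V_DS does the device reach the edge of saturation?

V_DS,sat = 2.76 V

The boundary between triode and saturation is V_DS = V_GS − V_TN = V_ov.
V_ov = 3.65 − 0.888 = 2.76 V.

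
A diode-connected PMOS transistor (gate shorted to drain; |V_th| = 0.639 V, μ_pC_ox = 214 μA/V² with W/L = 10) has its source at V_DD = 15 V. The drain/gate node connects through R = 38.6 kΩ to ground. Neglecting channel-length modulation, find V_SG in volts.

V_SG = 1.22 V

With gate tied to drain, V_SG = V_SD ≥ V_SG − |V_th|, so the device is in saturation.
k_p = μ_pC_ox · (W/L) = 2.14 mA/V².
KCL at the drain: ½ k_p (V_SG − |V_th|)² = (V_DD − V_SG)/R.
Let x = V_SG − 0.639. Then 41.3 x² + x − 14.36 = 0, giving x = 0.578 V (positive root), so V_SG = 1.22 V.
I_D = (V_DD − V_SG)/R = (15 − 1.22) / 38.6 = 0.357 mA.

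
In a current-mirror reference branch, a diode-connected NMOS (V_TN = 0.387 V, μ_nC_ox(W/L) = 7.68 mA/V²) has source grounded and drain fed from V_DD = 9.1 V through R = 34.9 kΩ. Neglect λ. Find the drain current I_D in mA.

I_D = 0.242 mA

With gate tied to drain, V_GS = V_DS ≥ V_GS − V_TN, so the device is in saturation.
KCL at the drain: ½ k_n (V_GS − V_TN)² = (V_DD − V_GS)/R.
Let x = V_GS − 0.387. Then 134 x² + x − 8.713 = 0, giving x = 0.251 V (positive root), so V_GS = 0.638 V.
I_D = (V_DD − V_GS)/R = (9.1 − 0.638) / 34.9 = 0.242 mA.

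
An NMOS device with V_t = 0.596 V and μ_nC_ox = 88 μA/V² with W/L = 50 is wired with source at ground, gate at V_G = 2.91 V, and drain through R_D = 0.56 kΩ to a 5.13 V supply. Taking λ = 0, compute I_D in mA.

I_D = 7.51 mA

V_GS = V_G = 2.91 V, so V_ov = 2.91 − 0.596 = 2.31 V.
k_n = μ_nC_ox · (W/L) = 4.4 mA/V².
Assume saturation: I_D = ½ k_n V_ov² = 0.5 × 4.4 × 2.31² = 11.8 mA, giving V_DS = V_DD − I_D R_D = 5.13 − 11.8 × 0.56 = -1.47 V.
But -1.47 V < V_ov = 2.31 V, so the device is actually in triode.
In triode I_D = k_n[V_ov V_DS − ½ V_DS²] and I_D = (V_DD − V_DS)/R_D. Equating: 1.23 V_DS² − 6.702 V_DS + 5.13 = 0, giving V_DS = 0.922 V (the root below V_ov).
I_D = (5.13 − 0.922) / 0.56 = 7.51 mA.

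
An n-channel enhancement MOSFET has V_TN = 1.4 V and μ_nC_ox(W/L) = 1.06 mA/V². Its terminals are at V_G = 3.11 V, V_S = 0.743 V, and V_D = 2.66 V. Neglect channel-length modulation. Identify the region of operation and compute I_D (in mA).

V_GS = V_G − V_S = 3.11 − 0.743 = 2.37 V; V_DS = V_D − V_S = 2.66 − 0.743 = 1.92 V.
V_ov = V_GS − V_TN = 2.37 − 1.4 = 0.967 V.
Since V_DS = 1.92 V ≥ V_ov = 0.967 V, the device is in saturation.
I_D = ½ k_n V_ov² = 0.5 × 1.06 × 0.967² = 0.496 mA.

Saturation; I_D = 0.496 mA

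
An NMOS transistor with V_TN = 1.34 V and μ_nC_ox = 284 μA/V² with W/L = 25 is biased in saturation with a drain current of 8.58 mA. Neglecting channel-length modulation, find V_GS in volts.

V_GS = 2.89 V

k_n = μ_nC_ox · (W/L) = 7.1 mA/V².
In saturation I_D = ½ k_n (V_GS − V_TN)², so V_GS − V_TN = √(2 I_D / k_n) = √(2 × 8.58 / 7.1) = 1.55 V.
V_GS = 1.34 + 1.55 = 2.89 V.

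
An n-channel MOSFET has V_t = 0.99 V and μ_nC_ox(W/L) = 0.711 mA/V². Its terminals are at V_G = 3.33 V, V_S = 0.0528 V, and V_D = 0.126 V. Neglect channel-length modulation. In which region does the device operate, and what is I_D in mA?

Triode; I_D = 0.117 mA

V_GS = V_G − V_S = 3.33 − 0.0528 = 3.28 V; V_DS = V_D − V_S = 0.126 − 0.0528 = 0.0732 V.
V_ov = V_GS − V_t = 3.28 − 0.99 = 2.29 V.
Since V_DS = 0.0732 V < V_ov = 2.29 V, the device is in the triode region.
I_D = k_n [V_ov · V_DS − ½ V_DS²] = 0.711 × [2.29 × 0.0732 − 0.5 × 0.0732²] = 0.117 mA.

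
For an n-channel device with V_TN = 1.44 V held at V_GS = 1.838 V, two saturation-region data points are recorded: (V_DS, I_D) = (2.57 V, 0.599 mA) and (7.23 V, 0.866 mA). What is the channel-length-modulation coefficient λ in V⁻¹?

With V_GS fixed, I_D ∝ (1 + λ V_DS) in saturation, so I_D2/I_D1 = (1 + λ V_DS2)/(1 + λ V_DS1).
0.866/0.599 = 1.446 = (1 + 7.23 λ)/(1 + 2.57 λ).
Solving: λ (I_D1 V_DS2 − I_D2 V_DS1) = I_D2 − I_D1, so λ = (0.866 − 0.599) / (0.599 × 7.23 − 0.866 × 2.57) = 0.267 / 2.11 = 0.127 V⁻¹.

λ = 0.127 V⁻¹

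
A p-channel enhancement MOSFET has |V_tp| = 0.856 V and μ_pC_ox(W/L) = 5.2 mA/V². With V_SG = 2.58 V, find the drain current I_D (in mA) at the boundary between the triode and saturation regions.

At the boundary V_SD = V_ov = V_SG − |V_tp| = 2.58 − 0.856 = 1.72 V.
I_D = ½ k_p V_ov² = 0.5 × 5.2 × 1.72² = 7.73 mA.

I_D = 7.73 mA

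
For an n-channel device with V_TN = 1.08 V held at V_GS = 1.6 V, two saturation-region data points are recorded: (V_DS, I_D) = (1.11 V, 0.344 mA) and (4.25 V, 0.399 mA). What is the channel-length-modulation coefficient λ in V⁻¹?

λ = 0.0540 V⁻¹

With V_GS fixed, I_D ∝ (1 + λ V_DS) in saturation, so I_D2/I_D1 = (1 + λ V_DS2)/(1 + λ V_DS1).
0.399/0.344 = 1.16 = (1 + 4.25 λ)/(1 + 1.11 λ).
Solving: λ (I_D1 V_DS2 − I_D2 V_DS1) = I_D2 − I_D1, so λ = (0.399 − 0.344) / (0.344 × 4.25 − 0.399 × 1.11) = 0.055 / 1.02 = 0.054 V⁻¹.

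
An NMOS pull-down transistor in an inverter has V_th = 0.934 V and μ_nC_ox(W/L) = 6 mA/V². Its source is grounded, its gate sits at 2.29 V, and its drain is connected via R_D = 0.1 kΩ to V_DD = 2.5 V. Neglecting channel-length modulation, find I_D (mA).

I_D = 5.52 mA

V_GS = V_G = 2.29 V, so V_ov = 2.29 − 0.934 = 1.36 V.
Assume saturation: I_D = ½ k_n V_ov² = 0.5 × 6 × 1.36² = 5.52 mA, giving V_DS = V_DD − I_D R_D = 2.5 − 5.52 × 0.1 = 1.95 V.
V_DS = 1.95 V ≥ V_ov = 1.36 V, confirming saturation.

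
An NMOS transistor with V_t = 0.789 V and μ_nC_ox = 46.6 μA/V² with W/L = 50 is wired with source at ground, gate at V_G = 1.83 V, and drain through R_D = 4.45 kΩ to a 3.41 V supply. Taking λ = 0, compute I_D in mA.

V_GS = V_G = 1.83 V, so V_ov = 1.83 − 0.789 = 1.04 V.
k_n = μ_nC_ox · (W/L) = 2.33 mA/V².
Assume saturation: I_D = ½ k_n V_ov² = 0.5 × 2.33 × 1.04² = 1.26 mA, giving V_DS = V_DD − I_D R_D = 3.41 − 1.26 × 4.45 = -2.21 V.
But -2.21 V < V_ov = 1.04 V, so the device is actually in triode.
In triode I_D = k_n[V_ov V_DS − ½ V_DS²] and I_D = (V_DD − V_DS)/R_D. Equating: 5.18 V_DS² − 11.79 V_DS + 3.41 = 0, giving V_DS = 0.34 V (the root below V_ov).
I_D = (3.41 − 0.34) / 4.45 = 0.69 mA.

I_D = 0.690 mA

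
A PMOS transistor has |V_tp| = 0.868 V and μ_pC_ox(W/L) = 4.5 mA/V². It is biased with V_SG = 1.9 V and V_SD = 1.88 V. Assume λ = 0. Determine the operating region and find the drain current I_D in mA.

V_ov = V_SG − |V_tp| = 1.9 − 0.868 = 1.03 V.
Since V_SD = 1.88 V ≥ V_ov = 1.03 V, the device is in saturation.
I_D = ½ k_p V_ov² = 0.5 × 4.5 × 1.03² = 2.4 mA.

Saturation; I_D = 2.40 mA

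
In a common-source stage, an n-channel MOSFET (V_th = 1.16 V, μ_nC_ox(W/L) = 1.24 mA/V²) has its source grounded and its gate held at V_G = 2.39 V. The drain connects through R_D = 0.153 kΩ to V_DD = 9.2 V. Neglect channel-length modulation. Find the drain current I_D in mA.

I_D = 0.938 mA

V_GS = V_G = 2.39 V, so V_ov = 2.39 − 1.16 = 1.23 V.
Assume saturation: I_D = ½ k_n V_ov² = 0.5 × 1.24 × 1.23² = 0.938 mA, giving V_DS = V_DD − I_D R_D = 9.2 − 0.938 × 0.153 = 9.06 V.
V_DS = 9.06 V ≥ V_ov = 1.23 V, confirming saturation.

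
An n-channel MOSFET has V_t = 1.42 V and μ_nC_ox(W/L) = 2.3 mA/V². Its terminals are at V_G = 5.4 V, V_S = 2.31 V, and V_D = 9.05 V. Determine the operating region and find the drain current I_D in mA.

V_GS = V_G − V_S = 5.4 − 2.31 = 3.09 V; V_DS = V_D − V_S = 9.05 − 2.31 = 6.74 V.
V_ov = V_GS − V_t = 3.09 − 1.42 = 1.67 V.
Since V_DS = 6.74 V ≥ V_ov = 1.67 V, the device is in saturation.
I_D = ½ k_n V_ov² = 0.5 × 2.3 × 1.67² = 3.21 mA.

Saturation; I_D = 3.21 mA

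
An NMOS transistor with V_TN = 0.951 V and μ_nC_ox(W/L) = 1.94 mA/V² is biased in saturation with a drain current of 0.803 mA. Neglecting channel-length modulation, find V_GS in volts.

V_GS = 1.86 V

In saturation I_D = ½ k_n (V_GS − V_TN)², so V_GS − V_TN = √(2 I_D / k_n) = √(2 × 0.803 / 1.94) = 0.91 V.
V_GS = 0.951 + 0.91 = 1.86 V.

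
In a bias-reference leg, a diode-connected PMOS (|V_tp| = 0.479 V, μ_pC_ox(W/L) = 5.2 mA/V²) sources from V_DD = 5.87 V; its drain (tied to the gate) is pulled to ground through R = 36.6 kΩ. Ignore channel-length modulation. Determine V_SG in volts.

With gate tied to drain, V_SG = V_SD ≥ V_SG − |V_tp|, so the device is in saturation.
KCL at the drain: ½ k_p (V_SG − |V_tp|)² = (V_DD − V_SG)/R.
Let x = V_SG − 0.479. Then 95.2 x² + x − 5.391 = 0, giving x = 0.233 V (positive root), so V_SG = 0.712 V.
I_D = (V_DD − V_SG)/R = (5.87 − 0.712) / 36.6 = 0.141 mA.

V_SG = 0.712 V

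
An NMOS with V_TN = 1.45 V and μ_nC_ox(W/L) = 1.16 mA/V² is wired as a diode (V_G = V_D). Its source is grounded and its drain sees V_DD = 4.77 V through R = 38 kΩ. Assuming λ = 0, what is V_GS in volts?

With gate tied to drain, V_GS = V_DS ≥ V_GS − V_TN, so the device is in saturation.
KCL at the drain: ½ k_n (V_GS − V_TN)² = (V_DD − V_GS)/R.
Let x = V_GS − 1.45. Then 22 x² + x − 3.32 = 0, giving x = 0.366 V (positive root), so V_GS = 1.82 V.
I_D = (V_DD − V_GS)/R = (4.77 − 1.82) / 38 = 0.0777 mA.

V_GS = 1.82 V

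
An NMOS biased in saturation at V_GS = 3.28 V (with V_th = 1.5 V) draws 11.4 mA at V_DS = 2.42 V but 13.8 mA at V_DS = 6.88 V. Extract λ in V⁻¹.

λ = 0.0533 V⁻¹

With V_GS fixed, I_D ∝ (1 + λ V_DS) in saturation, so I_D2/I_D1 = (1 + λ V_DS2)/(1 + λ V_DS1).
13.8/11.4 = 1.211 = (1 + 6.88 λ)/(1 + 2.42 λ).
Solving: λ (I_D1 V_DS2 − I_D2 V_DS1) = I_D2 − I_D1, so λ = (13.8 − 11.4) / (11.4 × 6.88 − 13.8 × 2.42) = 2.4 / 45 = 0.0533 V⁻¹.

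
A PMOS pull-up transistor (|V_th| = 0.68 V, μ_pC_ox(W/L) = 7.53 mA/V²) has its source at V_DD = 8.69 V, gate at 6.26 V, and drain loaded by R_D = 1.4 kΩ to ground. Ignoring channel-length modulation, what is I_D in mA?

I_D = 5.84 mA

V_SG = V_DD − V_G = 8.69 − 6.26 = 2.43 V, so V_ov = 2.43 − 0.68 = 1.75 V.
Assume saturation: I_D = ½ k_p V_ov² = 0.5 × 7.53 × 1.75² = 11.5 mA, giving V_SD = V_DD − I_D R_D = 8.69 − 11.5 × 1.4 = -7.45 V.
But -7.45 V < V_ov = 1.75 V, so the device is actually in triode.
In triode I_D = k_p[V_ov V_SD − ½ V_SD²] and I_D = (V_DD − V_SD)/R_D. Equating: 5.27 V_SD² − 19.45 V_SD + 8.69 = 0, giving V_SD = 0.52 V (the root below V_ov).
I_D = (8.69 − 0.52) / 1.4 = 5.84 mA.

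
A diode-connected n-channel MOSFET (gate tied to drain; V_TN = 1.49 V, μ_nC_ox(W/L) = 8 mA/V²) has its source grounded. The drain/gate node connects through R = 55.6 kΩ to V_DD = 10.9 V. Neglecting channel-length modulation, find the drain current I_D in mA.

With gate tied to drain, V_GS = V_DS ≥ V_GS − V_TN, so the device is in saturation.
KCL at the drain: ½ k_n (V_GS − V_TN)² = (V_DD − V_GS)/R.
Let x = V_GS − 1.49. Then 222 x² + x − 9.41 = 0, giving x = 0.203 V (positive root), so V_GS = 1.69 V.
I_D = (V_DD − V_GS)/R = (10.9 − 1.69) / 55.6 = 0.166 mA.

I_D = 0.166 mA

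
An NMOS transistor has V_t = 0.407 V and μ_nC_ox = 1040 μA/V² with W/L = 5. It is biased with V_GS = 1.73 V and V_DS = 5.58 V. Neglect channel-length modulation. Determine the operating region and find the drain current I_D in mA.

k_n = μ_nC_ox · (W/L) = 5.2 mA/V².
V_ov = V_GS − V_t = 1.73 − 0.407 = 1.32 V.
Since V_DS = 5.58 V ≥ V_ov = 1.32 V, the device is in saturation.
I_D = ½ k_n V_ov² = 0.5 × 5.2 × 1.32² = 4.55 mA.

Saturation; I_D = 4.55 mA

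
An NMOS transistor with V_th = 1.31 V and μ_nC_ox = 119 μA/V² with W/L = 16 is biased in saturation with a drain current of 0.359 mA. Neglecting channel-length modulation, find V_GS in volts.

k_n = μ_nC_ox · (W/L) = 1.904 mA/V².
In saturation I_D = ½ k_n (V_GS − V_th)², so V_GS − V_th = √(2 I_D / k_n) = √(2 × 0.359 / 1.904) = 0.614 V.
V_GS = 1.31 + 0.614 = 1.92 V.

V_GS = 1.92 V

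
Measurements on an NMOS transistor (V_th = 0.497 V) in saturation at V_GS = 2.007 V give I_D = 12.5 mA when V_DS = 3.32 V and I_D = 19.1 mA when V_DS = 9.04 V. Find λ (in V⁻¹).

λ = 0.133 V⁻¹

With V_GS fixed, I_D ∝ (1 + λ V_DS) in saturation, so I_D2/I_D1 = (1 + λ V_DS2)/(1 + λ V_DS1).
19.1/12.5 = 1.528 = (1 + 9.04 λ)/(1 + 3.32 λ).
Solving: λ (I_D1 V_DS2 − I_D2 V_DS1) = I_D2 − I_D1, so λ = (19.1 − 12.5) / (12.5 × 9.04 − 19.1 × 3.32) = 6.6 / 49.6 = 0.133 V⁻¹.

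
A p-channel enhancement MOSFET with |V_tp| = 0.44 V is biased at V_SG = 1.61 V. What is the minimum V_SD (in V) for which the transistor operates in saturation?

The boundary between triode and saturation is V_SD = V_SG − |V_tp| = V_ov.
V_ov = 1.61 − 0.44 = 1.17 V.

V_SD,sat = 1.17 V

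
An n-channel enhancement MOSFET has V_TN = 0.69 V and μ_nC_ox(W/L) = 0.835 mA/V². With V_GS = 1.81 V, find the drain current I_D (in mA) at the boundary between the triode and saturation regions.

I_D = 0.524 mA

At the boundary V_DS = V_ov = V_GS − V_TN = 1.81 − 0.69 = 1.12 V.
I_D = ½ k_n V_ov² = 0.5 × 0.835 × 1.12² = 0.524 mA.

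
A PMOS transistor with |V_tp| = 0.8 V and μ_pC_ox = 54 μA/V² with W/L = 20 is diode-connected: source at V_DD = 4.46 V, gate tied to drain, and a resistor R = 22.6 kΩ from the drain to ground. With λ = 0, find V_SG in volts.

With gate tied to drain, V_SG = V_SD ≥ V_SG − |V_tp|, so the device is in saturation.
k_p = μ_pC_ox · (W/L) = 1.08 mA/V².
KCL at the drain: ½ k_p (V_SG − |V_tp|)² = (V_DD − V_SG)/R.
Let x = V_SG − 0.8. Then 12.2 x² + x − 3.66 = 0, giving x = 0.508 V (positive root), so V_SG = 1.31 V.
I_D = (V_DD − V_SG)/R = (4.46 − 1.31) / 22.6 = 0.139 mA.

V_SG = 1.31 V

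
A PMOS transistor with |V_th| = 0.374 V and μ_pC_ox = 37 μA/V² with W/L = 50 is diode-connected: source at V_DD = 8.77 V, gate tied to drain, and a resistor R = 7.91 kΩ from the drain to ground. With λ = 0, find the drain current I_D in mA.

With gate tied to drain, V_SG = V_SD ≥ V_SG − |V_th|, so the device is in saturation.
k_p = μ_pC_ox · (W/L) = 1.85 mA/V².
KCL at the drain: ½ k_p (V_SG − |V_th|)² = (V_DD − V_SG)/R.
Let x = V_SG − 0.374. Then 7.32 x² + x − 8.396 = 0, giving x = 1.01 V (positive root), so V_SG = 1.38 V.
I_D = (V_DD − V_SG)/R = (8.77 − 1.38) / 7.91 = 0.934 mA.

I_D = 0.934 mA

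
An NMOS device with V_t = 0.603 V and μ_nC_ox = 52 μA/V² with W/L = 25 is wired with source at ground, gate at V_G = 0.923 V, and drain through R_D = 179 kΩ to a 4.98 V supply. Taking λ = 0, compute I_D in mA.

I_D = 0.0274 mA

V_GS = V_G = 0.923 V, so V_ov = 0.923 − 0.603 = 0.32 V.
k_n = μ_nC_ox · (W/L) = 1.3 mA/V².
Assume saturation: I_D = ½ k_n V_ov² = 0.5 × 1.3 × 0.32² = 0.0666 mA, giving V_DS = V_DD − I_D R_D = 4.98 − 0.0666 × 179 = -6.93 V.
But -6.93 V < V_ov = 0.32 V, so the device is actually in triode.
In triode I_D = k_n[V_ov V_DS − ½ V_DS²] and I_D = (V_DD − V_DS)/R_D. Equating: 116 V_DS² − 75.46 V_DS + 4.98 = 0, giving V_DS = 0.0746 V (the root below V_ov).
I_D = (4.98 − 0.0746) / 179 = 0.0274 mA.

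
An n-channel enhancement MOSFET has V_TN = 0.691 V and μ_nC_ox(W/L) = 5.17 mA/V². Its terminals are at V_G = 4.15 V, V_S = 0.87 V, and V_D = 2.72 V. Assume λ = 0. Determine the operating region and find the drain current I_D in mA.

V_GS = V_G − V_S = 4.15 − 0.87 = 3.28 V; V_DS = V_D − V_S = 2.72 − 0.87 = 1.85 V.
V_ov = V_GS − V_TN = 3.28 − 0.691 = 2.59 V.
Since V_DS = 1.85 V < V_ov = 2.59 V, the device is in the triode region.
I_D = k_n [V_ov · V_DS − ½ V_DS²] = 5.17 × [2.59 × 1.85 − 0.5 × 1.85²] = 15.9 mA.

Triode; I_D = 15.9 mA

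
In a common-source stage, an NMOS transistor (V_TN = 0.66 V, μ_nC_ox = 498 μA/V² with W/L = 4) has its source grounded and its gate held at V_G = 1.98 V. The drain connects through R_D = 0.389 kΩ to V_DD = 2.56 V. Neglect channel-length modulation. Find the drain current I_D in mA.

I_D = 1.74 mA

V_GS = V_G = 1.98 V, so V_ov = 1.98 − 0.66 = 1.32 V.
k_n = μ_nC_ox · (W/L) = 1.992 mA/V².
Assume saturation: I_D = ½ k_n V_ov² = 0.5 × 1.992 × 1.32² = 1.74 mA, giving V_DS = V_DD − I_D R_D = 2.56 − 1.74 × 0.389 = 1.88 V.
V_DS = 1.88 V ≥ V_ov = 1.32 V, confirming saturation.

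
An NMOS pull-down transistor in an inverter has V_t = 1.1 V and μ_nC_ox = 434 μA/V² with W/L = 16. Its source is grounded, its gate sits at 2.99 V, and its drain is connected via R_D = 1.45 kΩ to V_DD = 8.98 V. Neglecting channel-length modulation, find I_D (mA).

I_D = 5.84 mA

V_GS = V_G = 2.99 V, so V_ov = 2.99 − 1.1 = 1.89 V.
k_n = μ_nC_ox · (W/L) = 6.944 mA/V².
Assume saturation: I_D = ½ k_n V_ov² = 0.5 × 6.944 × 1.89² = 12.4 mA, giving V_DS = V_DD − I_D R_D = 8.98 − 12.4 × 1.45 = -9 V.
But -9 V < V_ov = 1.89 V, so the device is actually in triode.
In triode I_D = k_n[V_ov V_DS − ½ V_DS²] and I_D = (V_DD − V_DS)/R_D. Equating: 5.03 V_DS² − 20.03 V_DS + 8.98 = 0, giving V_DS = 0.515 V (the root below V_ov).
I_D = (8.98 − 0.515) / 1.45 = 5.84 mA.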